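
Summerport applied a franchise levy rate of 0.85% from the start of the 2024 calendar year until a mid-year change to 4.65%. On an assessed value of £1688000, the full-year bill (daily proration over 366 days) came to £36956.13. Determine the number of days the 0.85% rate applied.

Let d = days at the first rate; then 366 − d days at the second rate.
£1688000 × [0.85%·d + 4.65%·(366−d)] / 366 = £36956.13
Solving gives d = 237, so the new rate took effect on 25 August 2024.

237 days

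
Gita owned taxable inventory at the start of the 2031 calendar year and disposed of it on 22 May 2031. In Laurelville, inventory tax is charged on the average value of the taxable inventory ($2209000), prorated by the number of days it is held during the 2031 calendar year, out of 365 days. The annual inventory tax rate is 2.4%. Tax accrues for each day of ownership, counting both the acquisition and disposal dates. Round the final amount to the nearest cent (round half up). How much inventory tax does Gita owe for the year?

$20625.40

Days held (1 Jan – 22 May 2031): 142 out of 365
Tax = $2209000 × 2.4% × 142/365 = $20625.4027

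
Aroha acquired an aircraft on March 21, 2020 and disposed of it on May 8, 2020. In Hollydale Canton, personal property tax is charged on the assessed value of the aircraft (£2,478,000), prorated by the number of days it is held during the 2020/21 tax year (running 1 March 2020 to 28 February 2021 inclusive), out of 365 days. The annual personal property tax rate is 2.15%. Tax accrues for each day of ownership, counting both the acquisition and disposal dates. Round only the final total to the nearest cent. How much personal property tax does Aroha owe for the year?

£7,152.25

Days held (March 21 – May 8, 2020): 49 out of 365
Tax = £2,478,000 × 2.15% × 49/365 = £7,152.2548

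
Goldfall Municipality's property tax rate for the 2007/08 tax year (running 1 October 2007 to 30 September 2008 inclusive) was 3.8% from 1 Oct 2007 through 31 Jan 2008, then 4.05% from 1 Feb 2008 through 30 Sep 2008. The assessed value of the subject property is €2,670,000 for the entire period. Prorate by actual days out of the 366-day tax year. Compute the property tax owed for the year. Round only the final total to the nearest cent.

1 Oct 2007 – 31 Jan 2008: 123 days at 3.8% → €2,670,000 × 3.8% × 123/366 = €34,097.2131
1 Feb – 30 Sep 2008: 243 days at 4.05% → €2,670,000 × 4.05% × 243/366 = €71,794.5492
Total = €105,891.7623

€105,891.76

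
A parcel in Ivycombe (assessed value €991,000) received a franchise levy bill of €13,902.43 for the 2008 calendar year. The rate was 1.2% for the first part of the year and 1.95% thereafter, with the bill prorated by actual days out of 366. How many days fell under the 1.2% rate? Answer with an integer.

267 days

Let d = days at the first rate; then 366 − d days at the second rate.
€991,000 × [1.2%·d + 1.95%·(366−d)] / 366 = €13,902.43
Solving gives d = 267, so the new rate took effect on 24 September 2008.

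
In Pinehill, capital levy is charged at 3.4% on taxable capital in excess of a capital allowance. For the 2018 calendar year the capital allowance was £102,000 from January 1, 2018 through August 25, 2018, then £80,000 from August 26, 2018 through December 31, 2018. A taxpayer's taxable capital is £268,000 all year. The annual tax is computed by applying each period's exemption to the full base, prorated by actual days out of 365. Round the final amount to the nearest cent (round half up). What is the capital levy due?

January 1 – August 25, 2018: 237 days, exemption £102,000 → (£268,000 − £102,000) × 3.4% × 237/365 = £3,664.7342
August 26 – December 31, 2018: 128 days, exemption £80,000 → (£268,000 − £80,000) × 3.4% × 128/365 = £2,241.5781
Total = £5,906.3123

£5,906.31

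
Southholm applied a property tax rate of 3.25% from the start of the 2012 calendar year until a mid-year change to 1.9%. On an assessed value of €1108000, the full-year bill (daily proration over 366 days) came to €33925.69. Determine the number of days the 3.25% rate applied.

315 days

Let d = days at the first rate; then 366 − d days at the second rate.
€1108000 × [3.25%·d + 1.9%·(366−d)] / 366 = €33925.69
Solving gives d = 315, so the new rate took effect on November 11, 2012.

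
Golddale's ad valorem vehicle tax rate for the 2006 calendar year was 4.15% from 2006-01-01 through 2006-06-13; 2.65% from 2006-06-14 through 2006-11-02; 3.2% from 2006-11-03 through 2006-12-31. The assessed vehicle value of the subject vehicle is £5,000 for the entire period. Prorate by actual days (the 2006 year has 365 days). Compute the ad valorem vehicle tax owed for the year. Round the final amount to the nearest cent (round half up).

£170.64

2006-01-01 to 2006-06-13: 164 days at 4.15% → £5,000 × 4.15% × 164/365 = £93.2329
2006-06-14 to 2006-11-02: 142 days at 2.65% → £5,000 × 2.65% × 142/365 = £51.5479
2006-11-03 to 2006-12-31: 59 days at 3.2% → £5,000 × 3.2% × 59/365 = £25.8630
Total = £170.6438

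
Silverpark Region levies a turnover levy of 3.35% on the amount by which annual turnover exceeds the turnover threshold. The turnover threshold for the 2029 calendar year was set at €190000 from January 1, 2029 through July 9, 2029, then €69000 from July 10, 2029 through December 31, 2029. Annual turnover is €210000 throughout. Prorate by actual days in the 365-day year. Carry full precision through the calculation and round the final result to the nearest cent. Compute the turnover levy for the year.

€2613.46

January 1 – July 9, 2029: 190 days, exemption €190000 → (€210000 − €190000) × 3.35% × 190/365 = €348.7671
July 10 – December 31, 2029: 175 days, exemption €69000 → (€210000 − €69000) × 3.35% × 175/365 = €2264.6918
Total = €2613.4589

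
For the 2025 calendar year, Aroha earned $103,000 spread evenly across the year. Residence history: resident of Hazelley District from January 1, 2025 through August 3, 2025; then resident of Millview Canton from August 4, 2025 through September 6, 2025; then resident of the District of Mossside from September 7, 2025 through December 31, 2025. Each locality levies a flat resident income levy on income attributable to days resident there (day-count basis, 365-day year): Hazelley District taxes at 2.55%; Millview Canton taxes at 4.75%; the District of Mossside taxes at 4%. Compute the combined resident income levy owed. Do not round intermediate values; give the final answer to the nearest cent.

Hazelley District, January 1 – August 3, 2025: 215 days → $103,000 × 2.55% × 215/365 = $1,547.1164
Millview Canton, August 4 – September 6, 2025: 34 days → $103,000 × 4.75% × 34/365 = $455.7397
The District of Mossside, September 7 – December 31, 2025: 116 days → $103,000 × 4% × 116/365 = $1,309.3699
Total = $3,312.2260

$3,312.23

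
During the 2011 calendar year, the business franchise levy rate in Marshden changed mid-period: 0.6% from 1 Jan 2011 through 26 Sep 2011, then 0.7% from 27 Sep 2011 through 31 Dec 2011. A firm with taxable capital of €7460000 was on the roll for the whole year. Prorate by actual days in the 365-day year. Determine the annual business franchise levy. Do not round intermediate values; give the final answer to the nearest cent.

€46722.08

1 Jan – 26 Sep 2011: 269 days at 0.6% → €7460000 × 0.6% × 269/365 = €32987.5068
27 Sep – 31 Dec 2011: 96 days at 0.7% → €7460000 × 0.7% × 96/365 = €13734.5753
Total = €46722.0822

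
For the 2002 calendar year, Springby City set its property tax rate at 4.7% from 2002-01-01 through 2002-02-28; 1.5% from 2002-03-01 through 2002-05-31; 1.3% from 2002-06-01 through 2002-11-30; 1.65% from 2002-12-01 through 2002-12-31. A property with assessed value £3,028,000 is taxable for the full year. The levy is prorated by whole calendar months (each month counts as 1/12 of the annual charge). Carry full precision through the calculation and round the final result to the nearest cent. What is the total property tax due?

£58,919.83

2002-01-01 to 2002-02-28: 2 months at 4.7% → £3,028,000 × 4.7% × 2/12 = £23,719.3333
2002-03-01 to 2002-05-31: 3 months at 1.5% → £3,028,000 × 1.5% × 3/12 = £11,355.0000
2002-06-01 to 2002-11-30: 6 months at 1.3% → £3,028,000 × 1.3% × 6/12 = £19,682.0000
2002-12-01 to 2002-12-31: 1 month at 1.65% → £3,028,000 × 1.65% × 1/12 = £4,163.5000
Total = £58,919.8333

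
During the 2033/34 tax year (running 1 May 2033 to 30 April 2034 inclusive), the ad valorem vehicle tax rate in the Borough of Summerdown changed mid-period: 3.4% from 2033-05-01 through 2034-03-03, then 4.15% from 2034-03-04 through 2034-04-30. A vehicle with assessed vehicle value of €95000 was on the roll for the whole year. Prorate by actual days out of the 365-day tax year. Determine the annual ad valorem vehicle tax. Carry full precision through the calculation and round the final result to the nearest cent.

2033-05-01 to 2034-03-03: 307 days at 3.4% → €95000 × 3.4% × 307/365 = €2716.7397
2034-03-04 to 2034-04-30: 58 days at 4.15% → €95000 × 4.15% × 58/365 = €626.4795
Total = €3343.2192

€3343.22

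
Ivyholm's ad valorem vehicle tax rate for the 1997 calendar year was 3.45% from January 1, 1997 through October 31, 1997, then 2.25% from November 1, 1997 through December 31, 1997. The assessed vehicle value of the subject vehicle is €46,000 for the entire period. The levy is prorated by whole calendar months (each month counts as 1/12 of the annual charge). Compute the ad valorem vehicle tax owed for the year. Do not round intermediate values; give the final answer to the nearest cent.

January 1 – October 31, 1997: 10 months at 3.45% → €46,000 × 3.45% × 10/12 = €1,322.5000
November 1 – December 31, 1997: 2 months at 2.25% → €46,000 × 2.25% × 2/12 = €172.5000
Total = €1,495.0000

€1,495.00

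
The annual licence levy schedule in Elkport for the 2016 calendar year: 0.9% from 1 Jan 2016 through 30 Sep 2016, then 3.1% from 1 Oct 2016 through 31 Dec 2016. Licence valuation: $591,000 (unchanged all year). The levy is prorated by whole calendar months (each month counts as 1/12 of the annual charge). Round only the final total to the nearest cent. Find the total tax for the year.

1 Jan – 30 Sep 2016: 9 months at 0.9% → $591,000 × 0.9% × 9/12 = $3,989.2500
1 Oct – 31 Dec 2016: 3 months at 3.1% → $591,000 × 3.1% × 3/12 = $4,580.2500
Total = $8,569.5000

$8,569.50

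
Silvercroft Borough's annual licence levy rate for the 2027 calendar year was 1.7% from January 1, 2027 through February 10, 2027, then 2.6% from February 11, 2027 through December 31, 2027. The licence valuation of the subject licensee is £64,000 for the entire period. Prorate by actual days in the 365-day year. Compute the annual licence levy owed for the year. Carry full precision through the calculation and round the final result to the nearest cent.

£1,599.30

January 1 – February 10, 2027: 41 days at 1.7% → £64,000 × 1.7% × 41/365 = £122.2137
February 11 – December 31, 2027: 324 days at 2.6% → £64,000 × 2.6% × 324/365 = £1,477.0849
Total = £1,599.2986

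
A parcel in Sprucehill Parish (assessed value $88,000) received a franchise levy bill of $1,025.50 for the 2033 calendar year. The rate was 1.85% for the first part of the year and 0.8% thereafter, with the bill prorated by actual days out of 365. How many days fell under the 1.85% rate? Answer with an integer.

127 days

Let d = days at the first rate; then 365 − d days at the second rate.
$88,000 × [1.85%·d + 0.8%·(365−d)] / 365 = $1,025.50
Solving gives d = 127, so the new rate took effect on 8 May 2033.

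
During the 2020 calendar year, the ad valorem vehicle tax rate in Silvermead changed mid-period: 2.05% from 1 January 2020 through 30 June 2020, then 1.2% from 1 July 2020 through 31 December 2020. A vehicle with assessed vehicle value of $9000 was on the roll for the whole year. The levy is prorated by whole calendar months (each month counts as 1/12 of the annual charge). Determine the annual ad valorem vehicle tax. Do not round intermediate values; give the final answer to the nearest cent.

1 January – 30 June 2020: 6 months at 2.05% → $9000 × 2.05% × 6/12 = $92.2500
1 July – 31 December 2020: 6 months at 1.2% → $9000 × 1.2% × 6/12 = $54.0000
Total = $146.2500

$146.25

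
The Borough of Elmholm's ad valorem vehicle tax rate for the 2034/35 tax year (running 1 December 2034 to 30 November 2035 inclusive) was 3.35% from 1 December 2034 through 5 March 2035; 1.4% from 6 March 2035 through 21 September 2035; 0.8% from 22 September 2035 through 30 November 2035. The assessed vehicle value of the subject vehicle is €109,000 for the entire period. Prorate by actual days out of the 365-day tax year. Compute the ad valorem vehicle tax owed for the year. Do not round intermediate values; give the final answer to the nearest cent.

1 December 2034 – 5 March 2035: 95 days at 3.35% → €109,000 × 3.35% × 95/365 = €950.3904
6 March – 21 September 2035: 200 days at 1.4% → €109,000 × 1.4% × 200/365 = €836.1644
22 September – 30 November 2035: 70 days at 0.8% → €109,000 × 0.8% × 70/365 = €167.2329
Total = €1,953.7877

€1,953.79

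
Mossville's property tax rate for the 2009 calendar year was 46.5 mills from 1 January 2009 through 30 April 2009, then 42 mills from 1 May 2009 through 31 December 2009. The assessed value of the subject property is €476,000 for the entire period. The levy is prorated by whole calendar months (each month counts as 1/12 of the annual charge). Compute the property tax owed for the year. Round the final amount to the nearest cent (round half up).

1 January – 30 April 2009: 4 months at 46.5 mills → €476,000 × 4.65% × 4/12 = €7,378.0000
1 May – 31 December 2009: 8 months at 42 mills → €476,000 × 4.2% × 8/12 = €13,328.0000
Total = €20,706.0000

€20,706.00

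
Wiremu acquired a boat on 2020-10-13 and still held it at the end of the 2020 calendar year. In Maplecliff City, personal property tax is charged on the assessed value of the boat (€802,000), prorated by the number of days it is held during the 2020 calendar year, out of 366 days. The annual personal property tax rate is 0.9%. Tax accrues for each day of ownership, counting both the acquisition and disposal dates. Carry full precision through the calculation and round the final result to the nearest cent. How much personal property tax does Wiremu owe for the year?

€1,577.70

Days held (2020-10-13 to 2020-12-31): 80 out of 366
Tax = €802,000 × 0.9% × 80/366 = €1,577.7049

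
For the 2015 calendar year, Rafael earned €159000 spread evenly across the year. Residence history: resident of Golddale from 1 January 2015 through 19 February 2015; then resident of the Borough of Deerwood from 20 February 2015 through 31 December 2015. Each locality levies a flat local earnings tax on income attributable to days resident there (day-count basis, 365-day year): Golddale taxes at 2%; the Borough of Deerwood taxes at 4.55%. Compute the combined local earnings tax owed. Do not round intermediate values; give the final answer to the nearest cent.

€6679.09

Golddale, 1 January – 19 February 2015: 50 days → €159000 × 2% × 50/365 = €435.6164
The Borough of Deerwood, 20 February – 31 December 2015: 315 days → €159000 × 4.55% × 315/365 = €6243.4726
Total = €6679.0890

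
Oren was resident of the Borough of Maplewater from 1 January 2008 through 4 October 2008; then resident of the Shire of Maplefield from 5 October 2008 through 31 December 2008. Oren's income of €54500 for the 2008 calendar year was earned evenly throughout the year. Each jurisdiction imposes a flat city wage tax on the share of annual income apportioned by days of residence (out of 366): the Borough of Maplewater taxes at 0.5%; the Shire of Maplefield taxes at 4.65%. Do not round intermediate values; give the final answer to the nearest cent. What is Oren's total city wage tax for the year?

The Borough of Maplewater, 1 January – 4 October 2008: 278 days → €54500 × 0.5% × 278/366 = €206.9809
The Shire of Maplefield, 5 October – 31 December 2008: 88 days → €54500 × 4.65% × 88/366 = €609.3279
Total = €816.3087

€816.31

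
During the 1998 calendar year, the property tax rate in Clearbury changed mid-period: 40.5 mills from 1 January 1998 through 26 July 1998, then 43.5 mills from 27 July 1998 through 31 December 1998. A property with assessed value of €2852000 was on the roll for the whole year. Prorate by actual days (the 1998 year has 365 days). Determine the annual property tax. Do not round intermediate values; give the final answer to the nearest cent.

€119209.69

1 January – 26 July 1998: 207 days at 40.5 mills → €2852000 × 4.05% × 207/365 = €65506.1425
27 July – 31 December 1998: 158 days at 43.5 mills → €2852000 × 4.35% × 158/365 = €53703.5507
Total = €119209.6932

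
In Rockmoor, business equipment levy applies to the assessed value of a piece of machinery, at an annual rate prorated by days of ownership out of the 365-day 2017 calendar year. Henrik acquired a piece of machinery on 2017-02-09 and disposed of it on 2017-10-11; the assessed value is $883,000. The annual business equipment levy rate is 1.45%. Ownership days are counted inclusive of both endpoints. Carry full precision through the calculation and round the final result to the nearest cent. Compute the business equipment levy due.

$8,594.13

Days held (2017-02-09 to 2017-10-11): 245 out of 365
Tax = $883,000 × 1.45% × 245/365 = $8,594.1301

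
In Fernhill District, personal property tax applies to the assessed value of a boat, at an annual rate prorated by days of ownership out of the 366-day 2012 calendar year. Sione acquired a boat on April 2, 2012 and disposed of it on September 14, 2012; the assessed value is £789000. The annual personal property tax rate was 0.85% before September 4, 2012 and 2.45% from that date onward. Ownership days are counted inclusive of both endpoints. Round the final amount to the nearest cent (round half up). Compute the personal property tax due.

April 2 – September 3, 2012: 155 days at 0.85% → £789000 × 0.85% × 155/366 = £2840.1844
September 4 – September 14, 2012: 11 days at 2.45% → £789000 × 2.45% × 11/366 = £580.9713
Total = £3421.1557

£3421.16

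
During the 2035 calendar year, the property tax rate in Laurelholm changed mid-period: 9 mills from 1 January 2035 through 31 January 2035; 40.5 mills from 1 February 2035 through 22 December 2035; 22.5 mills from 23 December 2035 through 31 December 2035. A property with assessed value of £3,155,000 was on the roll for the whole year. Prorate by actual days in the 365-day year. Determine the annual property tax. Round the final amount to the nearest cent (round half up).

£117,936.49

1 January – 31 January 2035: 31 days at 9 mills → £3,155,000 × 0.9% × 31/365 = £2,411.6301
1 February – 22 December 2035: 325 days at 40.5 mills → £3,155,000 × 4.05% × 325/365 = £113,774.4863
23 December – 31 December 2035: 9 days at 22.5 mills → £3,155,000 × 2.25% × 9/365 = £1,750.3767
Total = £117,936.4932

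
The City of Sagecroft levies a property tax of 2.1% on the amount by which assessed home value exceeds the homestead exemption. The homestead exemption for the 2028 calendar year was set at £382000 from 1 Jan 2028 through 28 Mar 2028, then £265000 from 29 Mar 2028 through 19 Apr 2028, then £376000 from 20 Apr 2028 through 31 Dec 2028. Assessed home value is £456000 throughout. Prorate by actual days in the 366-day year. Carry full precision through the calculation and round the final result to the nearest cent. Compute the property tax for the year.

1 Jan – 28 Mar 2028: 88 days, exemption £382000 → (£456000 − £382000) × 2.1% × 88/366 = £373.6393
29 Mar – 19 Apr 2028: 22 days, exemption £265000 → (£456000 − £265000) × 2.1% × 22/366 = £241.0984
20 Apr – 31 Dec 2028: 256 days, exemption £376000 → (£456000 − £376000) × 2.1% × 256/366 = £1175.0820
Total = £1789.8197

£1789.82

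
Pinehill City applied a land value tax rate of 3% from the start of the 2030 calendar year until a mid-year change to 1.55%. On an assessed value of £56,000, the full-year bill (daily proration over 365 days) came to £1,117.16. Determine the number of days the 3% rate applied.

Let d = days at the first rate; then 365 − d days at the second rate.
£56,000 × [3%·d + 1.55%·(365−d)] / 365 = £1,117.16
Solving gives d = 112, so the new rate took effect on 23 Apr 2030.

112 days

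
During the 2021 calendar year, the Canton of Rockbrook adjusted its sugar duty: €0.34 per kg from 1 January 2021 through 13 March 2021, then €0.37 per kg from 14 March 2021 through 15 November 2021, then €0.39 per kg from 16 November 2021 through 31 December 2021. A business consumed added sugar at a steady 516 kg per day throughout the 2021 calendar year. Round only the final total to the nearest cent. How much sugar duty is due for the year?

€69,045.96

1 January – 13 March 2021: 72 days × 516 kg/day = 37,152 kg at €0.34/kg → €12,631.68
14 March – 15 November 2021: 247 days × 516 kg/day = 127,452 kg at €0.37/kg → €47,157.24
16 November – 31 December 2021: 46 days × 516 kg/day = 23,736 kg at €0.39/kg → €9,257.04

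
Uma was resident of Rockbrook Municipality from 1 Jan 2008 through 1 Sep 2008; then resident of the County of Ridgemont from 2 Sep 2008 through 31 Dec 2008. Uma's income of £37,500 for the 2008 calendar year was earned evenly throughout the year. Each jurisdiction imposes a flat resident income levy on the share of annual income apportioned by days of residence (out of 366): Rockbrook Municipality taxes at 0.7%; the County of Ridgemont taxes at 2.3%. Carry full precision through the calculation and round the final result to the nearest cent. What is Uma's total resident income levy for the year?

Rockbrook Municipality, 1 Jan – 1 Sep 2008: 245 days → £37,500 × 0.7% × 245/366 = £175.7172
The County of Ridgemont, 2 Sep – 31 Dec 2008: 121 days → £37,500 × 2.3% × 121/366 = £285.1434
Total = £460.8607

£460.86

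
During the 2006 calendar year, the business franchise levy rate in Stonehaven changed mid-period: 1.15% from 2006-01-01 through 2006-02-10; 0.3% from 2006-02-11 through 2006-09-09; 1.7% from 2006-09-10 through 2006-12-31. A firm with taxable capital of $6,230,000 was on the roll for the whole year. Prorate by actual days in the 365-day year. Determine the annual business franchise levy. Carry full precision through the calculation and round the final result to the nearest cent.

2006-01-01 to 2006-02-10: 41 days at 1.15% → $6,230,000 × 1.15% × 41/365 = $8,047.7945
2006-02-11 to 2006-09-09: 211 days at 0.3% → $6,230,000 × 0.3% × 211/365 = $10,804.3562
2006-09-10 to 2006-12-31: 113 days at 1.7% → $6,230,000 × 1.7% × 113/365 = $32,788.5753
Total = $51,640.7260

$51,640.73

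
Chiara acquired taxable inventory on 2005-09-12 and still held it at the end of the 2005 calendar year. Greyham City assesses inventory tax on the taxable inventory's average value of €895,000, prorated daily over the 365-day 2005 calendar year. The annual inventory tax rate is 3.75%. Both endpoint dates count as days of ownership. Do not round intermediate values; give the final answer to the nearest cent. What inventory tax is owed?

Days held (2005-09-12 to 2005-12-31): 111 out of 365
Tax = €895,000 × 3.75% × 111/365 = €10,206.6781

€10,206.68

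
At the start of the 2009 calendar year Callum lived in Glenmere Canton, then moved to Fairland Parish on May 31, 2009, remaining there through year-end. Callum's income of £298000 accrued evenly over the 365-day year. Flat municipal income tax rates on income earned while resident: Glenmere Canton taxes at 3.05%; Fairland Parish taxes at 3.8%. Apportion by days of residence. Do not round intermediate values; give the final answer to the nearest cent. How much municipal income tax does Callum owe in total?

£10405.51

Glenmere Canton, January 1 – May 30, 2009: 150 days → £298000 × 3.05% × 150/365 = £3735.2055
Fairland Parish, May 31 – December 31, 2009: 215 days → £298000 × 3.8% × 215/365 = £6670.3014
Total = £10405.5068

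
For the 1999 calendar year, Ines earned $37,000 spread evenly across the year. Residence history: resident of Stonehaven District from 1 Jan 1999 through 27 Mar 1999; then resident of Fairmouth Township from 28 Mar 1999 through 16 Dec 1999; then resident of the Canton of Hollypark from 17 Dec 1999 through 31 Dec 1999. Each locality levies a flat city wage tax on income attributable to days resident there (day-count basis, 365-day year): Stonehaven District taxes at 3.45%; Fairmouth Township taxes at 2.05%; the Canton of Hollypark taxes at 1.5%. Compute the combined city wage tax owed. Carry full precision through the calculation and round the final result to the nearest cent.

$872.19

Stonehaven District, 1 Jan – 27 Mar 1999: 86 days → $37,000 × 3.45% × 86/365 = $300.7644
Fairmouth Township, 28 Mar – 16 Dec 1999: 264 days → $37,000 × 2.05% × 264/365 = $548.6137
The Canton of Hollypark, 17 Dec – 31 Dec 1999: 15 days → $37,000 × 1.5% × 15/365 = $22.8082
Total = $872.1863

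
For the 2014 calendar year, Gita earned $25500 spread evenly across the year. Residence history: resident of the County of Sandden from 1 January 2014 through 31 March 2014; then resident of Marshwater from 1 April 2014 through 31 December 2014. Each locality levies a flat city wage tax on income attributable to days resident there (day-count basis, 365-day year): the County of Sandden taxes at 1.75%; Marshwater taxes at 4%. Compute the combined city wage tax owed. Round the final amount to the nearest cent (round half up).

The County of Sandden, 1 January – 31 March 2014: 90 days → $25500 × 1.75% × 90/365 = $110.0342
Marshwater, 1 April – 31 December 2014: 275 days → $25500 × 4% × 275/365 = $768.4932
Total = $878.5274

$878.53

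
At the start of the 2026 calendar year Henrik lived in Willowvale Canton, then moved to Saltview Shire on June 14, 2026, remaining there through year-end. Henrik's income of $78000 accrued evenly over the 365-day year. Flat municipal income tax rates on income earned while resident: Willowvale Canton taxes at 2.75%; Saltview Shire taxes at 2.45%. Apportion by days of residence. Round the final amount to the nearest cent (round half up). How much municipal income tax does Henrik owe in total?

Willowvale Canton, January 1 – June 13, 2026: 164 days → $78000 × 2.75% × 164/365 = $963.7808
Saltview Shire, June 14 – December 31, 2026: 201 days → $78000 × 2.45% × 201/365 = $1052.3589
Total = $2016.1397

$2016.14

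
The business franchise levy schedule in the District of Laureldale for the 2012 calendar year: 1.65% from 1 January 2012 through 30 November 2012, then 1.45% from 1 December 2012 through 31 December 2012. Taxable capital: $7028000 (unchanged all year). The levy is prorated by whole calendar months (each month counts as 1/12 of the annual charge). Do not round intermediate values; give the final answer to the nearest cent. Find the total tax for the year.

$114790.67

1 January – 30 November 2012: 11 months at 1.65% → $7028000 × 1.65% × 11/12 = $106298.5000
1 December – 31 December 2012: 1 month at 1.45% → $7028000 × 1.45% × 1/12 = $8492.1667
Total = $114790.6667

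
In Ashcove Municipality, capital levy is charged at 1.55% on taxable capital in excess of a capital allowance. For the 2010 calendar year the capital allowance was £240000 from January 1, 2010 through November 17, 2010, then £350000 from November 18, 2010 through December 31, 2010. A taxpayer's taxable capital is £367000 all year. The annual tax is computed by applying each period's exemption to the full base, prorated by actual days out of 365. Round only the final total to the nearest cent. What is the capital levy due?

January 1 – November 17, 2010: 321 days, exemption £240000 → (£367000 − £240000) × 1.55% × 321/365 = £1731.2014
November 18 – December 31, 2010: 44 days, exemption £350000 → (£367000 − £350000) × 1.55% × 44/365 = £31.7644
Total = £1762.9658

£1762.97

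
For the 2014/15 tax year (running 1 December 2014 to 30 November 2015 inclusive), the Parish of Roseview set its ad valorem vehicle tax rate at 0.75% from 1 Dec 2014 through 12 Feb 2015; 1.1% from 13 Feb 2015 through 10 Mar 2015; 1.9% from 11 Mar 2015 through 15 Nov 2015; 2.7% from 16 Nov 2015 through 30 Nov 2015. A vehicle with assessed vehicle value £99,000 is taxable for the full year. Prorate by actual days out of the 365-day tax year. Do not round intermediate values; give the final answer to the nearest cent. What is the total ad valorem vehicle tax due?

1 Dec 2014 – 12 Feb 2015: 74 days at 0.75% → £99,000 × 0.75% × 74/365 = £150.5342
13 Feb – 10 Mar 2015: 26 days at 1.1% → £99,000 × 1.1% × 26/365 = £77.5726
11 Mar – 15 Nov 2015: 250 days at 1.9% → £99,000 × 1.9% × 250/365 = £1,288.3562
16 Nov – 30 Nov 2015: 15 days at 2.7% → £99,000 × 2.7% × 15/365 = £109.8493
Total = £1,626.3123

£1,626.31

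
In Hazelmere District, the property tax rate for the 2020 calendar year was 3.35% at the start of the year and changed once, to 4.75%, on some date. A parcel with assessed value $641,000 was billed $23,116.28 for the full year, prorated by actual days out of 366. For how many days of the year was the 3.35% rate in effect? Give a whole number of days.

299 days

Let d = days at the first rate; then 366 − d days at the second rate.
$641,000 × [3.35%·d + 4.75%·(366−d)] / 366 = $23,116.28
Solving gives d = 299, so the new rate took effect on October 26, 2020.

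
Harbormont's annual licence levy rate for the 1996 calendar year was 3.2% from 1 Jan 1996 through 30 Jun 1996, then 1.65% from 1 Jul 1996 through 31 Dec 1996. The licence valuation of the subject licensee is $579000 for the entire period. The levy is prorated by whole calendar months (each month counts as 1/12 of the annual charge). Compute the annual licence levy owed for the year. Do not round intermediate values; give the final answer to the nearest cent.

$14040.75

1 Jan – 30 Jun 1996: 6 months at 3.2% → $579000 × 3.2% × 6/12 = $9264.0000
1 Jul – 31 Dec 1996: 6 months at 1.65% → $579000 × 1.65% × 6/12 = $4776.7500
Total = $14040.7500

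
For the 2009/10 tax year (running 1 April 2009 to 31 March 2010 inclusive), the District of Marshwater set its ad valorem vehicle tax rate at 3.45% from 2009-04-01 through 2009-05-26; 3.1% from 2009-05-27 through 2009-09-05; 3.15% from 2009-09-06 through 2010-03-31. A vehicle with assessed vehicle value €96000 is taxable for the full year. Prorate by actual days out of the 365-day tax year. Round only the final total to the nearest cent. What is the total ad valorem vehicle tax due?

2009-04-01 to 2009-05-26: 56 days at 3.45% → €96000 × 3.45% × 56/365 = €508.1425
2009-05-27 to 2009-09-05: 102 days at 3.1% → €96000 × 3.1% × 102/365 = €831.6493
2009-09-06 to 2010-03-31: 207 days at 3.15% → €96000 × 3.15% × 207/365 = €1714.9808
Total = €3054.7726

€3054.77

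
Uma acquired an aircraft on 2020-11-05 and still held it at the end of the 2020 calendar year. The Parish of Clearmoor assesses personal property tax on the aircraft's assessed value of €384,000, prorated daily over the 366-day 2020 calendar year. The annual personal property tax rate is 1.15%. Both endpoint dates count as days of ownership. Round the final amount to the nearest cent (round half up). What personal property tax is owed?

€687.74

Days held (2020-11-05 to 2020-12-31): 57 out of 366
Tax = €384,000 × 1.15% × 57/366 = €687.7377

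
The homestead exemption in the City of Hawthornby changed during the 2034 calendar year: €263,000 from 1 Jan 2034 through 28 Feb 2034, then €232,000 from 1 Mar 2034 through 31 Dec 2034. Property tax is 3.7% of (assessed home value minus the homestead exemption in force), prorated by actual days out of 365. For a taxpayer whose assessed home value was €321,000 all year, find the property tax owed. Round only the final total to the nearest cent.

€3,107.59

1 Jan – 28 Feb 2034: 59 days, exemption €263,000 → (€321,000 − €263,000) × 3.7% × 59/365 = €346.8877
1 Mar – 31 Dec 2034: 306 days, exemption €232,000 → (€321,000 − €232,000) × 3.7% × 306/365 = €2,760.7068
Total = €3,107.5945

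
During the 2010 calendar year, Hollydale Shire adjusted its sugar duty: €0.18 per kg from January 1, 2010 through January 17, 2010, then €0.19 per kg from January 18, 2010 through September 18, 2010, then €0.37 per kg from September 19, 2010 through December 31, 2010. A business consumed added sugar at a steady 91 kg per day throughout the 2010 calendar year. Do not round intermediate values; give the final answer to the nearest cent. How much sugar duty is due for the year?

€7,998.90

January 1 – January 17, 2010: 17 days × 91 kg/day = 1,547 kg at €0.18/kg → €278.46
January 18 – September 18, 2010: 244 days × 91 kg/day = 22,204 kg at €0.19/kg → €4,218.76
September 19 – December 31, 2010: 104 days × 91 kg/day = 9,464 kg at €0.37/kg → €3,501.68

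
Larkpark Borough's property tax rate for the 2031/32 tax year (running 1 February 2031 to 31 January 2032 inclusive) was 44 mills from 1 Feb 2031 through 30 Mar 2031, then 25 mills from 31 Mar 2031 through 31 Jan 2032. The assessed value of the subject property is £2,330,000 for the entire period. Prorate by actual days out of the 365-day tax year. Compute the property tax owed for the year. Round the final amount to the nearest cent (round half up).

£65,284.68

1 Feb – 30 Mar 2031: 58 days at 44 mills → £2,330,000 × 4.4% × 58/365 = £16,290.8493
31 Mar 2031 – 31 Jan 2032: 307 days at 25 mills → £2,330,000 × 2.5% × 307/365 = £48,993.8356
Total = £65,284.6849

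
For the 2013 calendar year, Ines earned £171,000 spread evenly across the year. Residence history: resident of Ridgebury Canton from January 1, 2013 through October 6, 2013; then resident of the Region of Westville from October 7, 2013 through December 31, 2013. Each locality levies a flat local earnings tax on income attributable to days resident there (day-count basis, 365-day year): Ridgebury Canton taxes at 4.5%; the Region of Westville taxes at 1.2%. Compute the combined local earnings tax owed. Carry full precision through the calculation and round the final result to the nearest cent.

£6,365.42

Ridgebury Canton, January 1 – October 6, 2013: 279 days → £171,000 × 4.5% × 279/365 = £5,881.9315
The Region of Westville, October 7 – December 31, 2013: 86 days → £171,000 × 1.2% × 86/365 = £483.4849
Total = £6,365.4164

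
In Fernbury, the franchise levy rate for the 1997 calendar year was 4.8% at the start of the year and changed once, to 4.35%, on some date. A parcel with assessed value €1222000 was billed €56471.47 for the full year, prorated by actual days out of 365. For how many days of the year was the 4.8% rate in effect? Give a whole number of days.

220 days

Let d = days at the first rate; then 365 − d days at the second rate.
€1222000 × [4.8%·d + 4.35%·(365−d)] / 365 = €56471.47
Solving gives d = 220, so the new rate took effect on August 9, 1997.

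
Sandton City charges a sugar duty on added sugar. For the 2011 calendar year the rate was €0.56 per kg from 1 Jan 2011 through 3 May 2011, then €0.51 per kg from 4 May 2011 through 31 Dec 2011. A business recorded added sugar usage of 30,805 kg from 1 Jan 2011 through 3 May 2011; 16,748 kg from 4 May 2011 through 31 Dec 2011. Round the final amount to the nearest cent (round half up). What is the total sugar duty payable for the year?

1 Jan – 3 May 2011: 30,805 kg at €0.56/kg → €17,250.80
4 May – 31 Dec 2011: 16,748 kg at €0.51/kg → €8,541.48

€25,792.28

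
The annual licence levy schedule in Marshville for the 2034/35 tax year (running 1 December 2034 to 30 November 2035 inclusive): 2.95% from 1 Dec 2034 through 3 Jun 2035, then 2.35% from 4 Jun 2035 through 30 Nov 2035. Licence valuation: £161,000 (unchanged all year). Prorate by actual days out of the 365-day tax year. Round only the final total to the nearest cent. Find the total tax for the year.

1 Dec 2034 – 3 Jun 2035: 185 days at 2.95% → £161,000 × 2.95% × 185/365 = £2,407.2808
4 Jun – 30 Nov 2035: 180 days at 2.35% → £161,000 × 2.35% × 180/365 = £1,865.8356
Total = £4,273.1164

£4,273.12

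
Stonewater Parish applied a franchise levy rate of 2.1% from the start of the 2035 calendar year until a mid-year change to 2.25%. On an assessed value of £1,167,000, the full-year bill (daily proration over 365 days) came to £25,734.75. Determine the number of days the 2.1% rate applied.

Let d = days at the first rate; then 365 − d days at the second rate.
£1,167,000 × [2.1%·d + 2.25%·(365−d)] / 365 = £25,734.75
Solving gives d = 109, so the new rate took effect on 20 Apr 2035.

109 days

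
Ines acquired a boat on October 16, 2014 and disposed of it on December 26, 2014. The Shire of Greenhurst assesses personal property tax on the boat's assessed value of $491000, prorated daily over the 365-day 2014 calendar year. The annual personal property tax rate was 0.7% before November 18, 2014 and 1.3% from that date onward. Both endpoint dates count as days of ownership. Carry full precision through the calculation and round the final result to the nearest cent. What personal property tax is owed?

$992.76

October 16 – November 17, 2014: 33 days at 0.7% → $491000 × 0.7% × 33/365 = $310.7425
November 18 – December 26, 2014: 39 days at 1.3% → $491000 × 1.3% × 39/365 = $682.0192
Total = $992.7616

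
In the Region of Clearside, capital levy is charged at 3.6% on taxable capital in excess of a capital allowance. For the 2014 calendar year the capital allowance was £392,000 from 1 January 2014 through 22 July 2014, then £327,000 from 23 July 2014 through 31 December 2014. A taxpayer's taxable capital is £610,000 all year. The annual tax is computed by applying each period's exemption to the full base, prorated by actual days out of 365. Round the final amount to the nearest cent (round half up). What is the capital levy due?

1 January – 22 July 2014: 203 days, exemption £392,000 → (£610,000 − £392,000) × 3.6% × 203/365 = £4,364.7781
23 July – 31 December 2014: 162 days, exemption £327,000 → (£610,000 − £327,000) × 3.6% × 162/365 = £4,521.7973
Total = £8,886.5753

£8,886.58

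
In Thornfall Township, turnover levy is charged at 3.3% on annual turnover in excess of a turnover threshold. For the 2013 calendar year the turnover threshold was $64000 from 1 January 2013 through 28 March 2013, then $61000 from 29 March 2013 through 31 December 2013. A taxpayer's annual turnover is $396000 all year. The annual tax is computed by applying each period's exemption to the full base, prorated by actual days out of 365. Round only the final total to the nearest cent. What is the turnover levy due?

1 January – 28 March 2013: 87 days, exemption $64000 → ($396000 − $64000) × 3.3% × 87/365 = $2611.4301
29 March – 31 December 2013: 278 days, exemption $61000 → ($396000 − $61000) × 3.3% × 278/365 = $8419.9726
Total = $11031.4027

$11031.40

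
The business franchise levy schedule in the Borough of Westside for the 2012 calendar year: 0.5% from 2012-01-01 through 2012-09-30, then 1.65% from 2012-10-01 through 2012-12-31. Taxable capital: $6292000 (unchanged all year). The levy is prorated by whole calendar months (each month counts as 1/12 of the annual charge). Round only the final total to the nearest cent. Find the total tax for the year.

2012-01-01 to 2012-09-30: 9 months at 0.5% → $6292000 × 0.5% × 9/12 = $23595.0000
2012-10-01 to 2012-12-31: 3 months at 1.65% → $6292000 × 1.65% × 3/12 = $25954.5000
Total = $49549.5000

$49549.50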